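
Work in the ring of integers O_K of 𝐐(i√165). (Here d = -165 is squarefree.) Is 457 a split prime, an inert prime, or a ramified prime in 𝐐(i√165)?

splits completely

d = -165 ≡ 3 (mod 4), so O_K = ℤ[√-165] and disc(K) = 4d = -660.
457 ∤ -660, so 457 is unramified.
Legendre symbol by Euler's criterion: (-165/457) ≡ (-165)^228 ≡ 1 (mod 457), i.e. (-165/457) = 1.
d is a quadratic residue mod p, hence 457 splits in O_K.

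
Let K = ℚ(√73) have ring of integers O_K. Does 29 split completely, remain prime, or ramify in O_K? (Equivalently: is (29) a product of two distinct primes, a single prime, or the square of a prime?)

remains prime (inert)

73 mod 4 = 1, hence disc K = 73 and O_K = ℤ[(1+√73)/2].
Since gcd(29, 73) = 1 the prime 29 does not ramify.
Euler's criterion: 73^14 mod 29 = 28. Thus (73|29) = -1.
Legendre symbol -1 ⇒ 29 is inert.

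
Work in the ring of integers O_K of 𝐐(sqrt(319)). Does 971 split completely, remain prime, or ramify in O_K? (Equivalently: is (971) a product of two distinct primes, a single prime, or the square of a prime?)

Since 319 ≢ 1 mod 4, the ring of integers is ℤ[√319] with discriminant 4·319 = 1276.
971 ∤ 1276, so 971 is unramified.
Legendre symbol by Euler's criterion: (319/971) ≡ 319^485 ≡ 1 (mod 971), i.e. (319/971) = 1.
(319/971) = 1, so 971 splits.

971 splits in O_K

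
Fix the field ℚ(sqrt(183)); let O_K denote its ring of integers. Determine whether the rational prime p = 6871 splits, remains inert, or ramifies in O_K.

183 mod 4 = 3, hence disc K = 4·183 = 732 and O_K = ℤ[√183].
Since gcd(6871, 732) = 1 the prime 6871 does not ramify.
Compute (183/6871) via Euler: 183^((6871-1)/2) mod 6871 = 6870, so (183/6871) = -1.
(183/6871) = -1, so 6871 is inert.

inert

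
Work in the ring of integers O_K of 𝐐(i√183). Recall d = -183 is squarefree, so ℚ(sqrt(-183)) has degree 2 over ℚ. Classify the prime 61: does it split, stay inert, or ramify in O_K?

61 is ramified

d = -183 ≡ 1 (mod 4), so O_K = ℤ[(1+√-183)/2] and disc(K) = d = -183.
61 divides disc(K) = -183, so 61 ramifies.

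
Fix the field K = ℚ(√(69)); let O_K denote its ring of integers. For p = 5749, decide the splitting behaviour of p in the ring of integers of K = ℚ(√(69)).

inert

69 mod 4 = 1, hence disc K = 69 and O_K = ℤ[(1+√69)/2].
Since gcd(5749, 69) = 1 the prime 5749 does not ramify.
(69/5749) = 69^2874 mod 5749 = 5748, giving Legendre symbol -1.
(69/5749) = -1, so 5749 is inert.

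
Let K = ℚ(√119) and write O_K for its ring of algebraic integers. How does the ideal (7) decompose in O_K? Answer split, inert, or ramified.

ramified

119 mod 4 = 3, hence disc K = 4·119 = 476 and O_K = ℤ[√119].
7 divides disc(K) = 476, so 7 ramifies.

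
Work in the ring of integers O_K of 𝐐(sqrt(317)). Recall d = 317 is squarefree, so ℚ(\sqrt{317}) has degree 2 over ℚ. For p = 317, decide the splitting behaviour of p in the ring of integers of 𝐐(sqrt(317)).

317 is ramified

Since 317 ≡ 1 mod 4, the ring of integers is ℤ[(1+√317)/2] with discriminant 317.
317 divides disc(K) = 317, so 317 ramifies.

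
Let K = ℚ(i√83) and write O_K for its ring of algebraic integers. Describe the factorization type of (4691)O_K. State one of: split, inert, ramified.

d = -83 ≡ 1 (mod 4), so O_K = ℤ[(1+√-83)/2] and disc(K) = d = -83.
4691 ∤ -83, so 4691 is unramified.
Euler's criterion: (-83)^2345 mod 4691 = 4690. Thus (-83|4691) = -1.
d is a non-residue mod p, hence 4691 remains inert in O_K.

inert — (4691) stays prime in O_K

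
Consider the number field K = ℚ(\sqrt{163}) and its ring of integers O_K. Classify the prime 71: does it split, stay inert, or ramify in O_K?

d = 163 ≡ 3 (mod 4), so O_K = ℤ[√163] and disc(K) = 4d = 652.
disc(K) = 652 is not divisible by 71; 71 is unramified.
Compute (163/71) via Euler: 21^((71-1)/2) mod 71 = 70, so (163/71) = -1.
Legendre symbol -1 ⇒ 71 is inert.

inert — (71) stays prime in O_K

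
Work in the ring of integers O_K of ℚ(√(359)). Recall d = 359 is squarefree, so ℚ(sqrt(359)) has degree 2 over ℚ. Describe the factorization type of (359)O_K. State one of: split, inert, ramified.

ramified — (359) = 𝔭²

Since 359 ≢ 1 mod 4, the ring of integers is ℤ[√359] with discriminant 4·359 = 1436.
359 divides disc(K) = 1436, so 359 ramifies.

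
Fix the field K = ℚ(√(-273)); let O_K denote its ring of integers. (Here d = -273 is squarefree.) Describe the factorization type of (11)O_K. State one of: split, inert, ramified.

11 remains inert

Since -273 ≢ 1 mod 4, the ring of integers is ℤ[√-273] with discriminant 4·(-273) = -1092.
disc(K) = -1092 is not divisible by 11; 11 is unramified.
(-273/11) = 2^5 mod 11 = 10, giving Legendre symbol -1.
d is a non-residue mod p, hence 11 remains inert in O_K.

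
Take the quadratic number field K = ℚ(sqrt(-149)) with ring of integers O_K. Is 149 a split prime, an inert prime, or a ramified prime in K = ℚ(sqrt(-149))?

ramifies in O_K

Since -149 ≢ 1 mod 4, the ring of integers is ℤ[√-149] with discriminant 4·(-149) = -596.
149 divides disc(K) = -596, so 149 ramifies.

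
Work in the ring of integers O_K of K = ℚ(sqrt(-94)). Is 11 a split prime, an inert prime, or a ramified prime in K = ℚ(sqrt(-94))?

d = -94 ≡ 2 (mod 4), so O_K = ℤ[√-94] and disc(K) = 4d = -376.
disc(K) = -376 is not divisible by 11; 11 is unramified.
(-94/11) = 5^5 mod 11 = 1, giving Legendre symbol 1.
d is a quadratic residue mod p, hence 11 splits in O_K.

p splits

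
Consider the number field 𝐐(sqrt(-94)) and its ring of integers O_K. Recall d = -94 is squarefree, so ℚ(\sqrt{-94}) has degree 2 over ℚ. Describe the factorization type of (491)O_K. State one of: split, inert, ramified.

491 remains inert

d = -94 ≡ 2 (mod 4), so O_K = ℤ[√-94] and disc(K) = 4d = -376.
491 ∤ -376, so 491 is unramified.
(-94/491) = 397^245 mod 491 = 490, giving Legendre symbol -1.
Legendre symbol -1 ⇒ 491 is inert.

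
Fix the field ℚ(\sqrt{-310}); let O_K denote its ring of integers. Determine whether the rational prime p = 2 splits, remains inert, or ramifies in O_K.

Since -310 ≢ 1 mod 4, the ring of integers is ℤ[√-310] with discriminant 4·(-310) = -1240.
Ramification test: 2 | -1240. The prime 2 ramifies in K.

ramified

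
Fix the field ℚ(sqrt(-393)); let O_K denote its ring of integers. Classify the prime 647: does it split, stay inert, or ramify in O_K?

647 splits in O_K

d = -393 ≡ 3 (mod 4), so O_K = ℤ[√-393] and disc(K) = 4d = -1572.
disc(K) = -1572 is not divisible by 647; 647 is unramified.
Compute (-393/647) via Euler: 254^((647-1)/2) mod 647 = 1, so (-393/647) = 1.
d is a quadratic residue mod p, hence 647 splits in O_K.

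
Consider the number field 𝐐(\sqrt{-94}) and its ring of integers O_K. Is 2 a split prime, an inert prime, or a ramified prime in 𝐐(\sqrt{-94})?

d = -94 ≡ 2 (mod 4), so O_K = ℤ[√-94] and disc(K) = 4d = -376.
2 divides disc(K) = -376, so 2 ramifies.

ramified — (2) = 𝔭²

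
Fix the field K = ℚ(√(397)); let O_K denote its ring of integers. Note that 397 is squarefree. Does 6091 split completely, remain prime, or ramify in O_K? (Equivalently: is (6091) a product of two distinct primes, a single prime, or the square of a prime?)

6091 splits in O_K

397 mod 4 = 1, hence disc K = 397 and O_K = ℤ[(1+√397)/2].
disc(K) = 397 is not divisible by 6091; 6091 is unramified.
Legendre symbol by Euler's criterion: (397/6091) ≡ 397^3045 ≡ 1 (mod 6091), i.e. (397/6091) = 1.
d is a quadratic residue mod p, hence 6091 splits in O_K.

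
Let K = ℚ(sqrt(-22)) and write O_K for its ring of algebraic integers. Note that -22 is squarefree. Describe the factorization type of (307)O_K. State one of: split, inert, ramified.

split — (307) = 𝔭₁𝔭₂ with 𝔭₁ ≠ 𝔭₂

d = -22 ≡ 2 (mod 4), so O_K = ℤ[√-22] and disc(K) = 4d = -88.
Since gcd(307, -88) = 1 the prime 307 does not ramify.
Legendre symbol by Euler's criterion: (-22/307) ≡ (-22)^153 ≡ 1 (mod 307), i.e. (-22/307) = 1.
Legendre symbol 1 ⇒ 307 is split.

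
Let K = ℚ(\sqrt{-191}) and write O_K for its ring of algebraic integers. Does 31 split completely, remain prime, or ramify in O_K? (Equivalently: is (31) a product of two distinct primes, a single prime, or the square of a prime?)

-191 mod 4 = 1, hence disc K = -191 and O_K = ℤ[(1+√-191)/2].
disc(K) = -191 is not divisible by 31; 31 is unramified.
(-191/31) = 26^15 mod 31 = 30, giving Legendre symbol -1.
d is a non-residue mod p, hence 31 remains inert in O_K.

p is inert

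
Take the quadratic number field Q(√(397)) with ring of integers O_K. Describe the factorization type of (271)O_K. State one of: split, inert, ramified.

splits completely

d = 397 ≡ 1 (mod 4), so O_K = ℤ[(1+√397)/2] and disc(K) = d = 397.
271 ∤ 397, so 271 is unramified.
(397/271) = 126^135 mod 271 = 1, giving Legendre symbol 1.
(397/271) = 1, so 271 splits.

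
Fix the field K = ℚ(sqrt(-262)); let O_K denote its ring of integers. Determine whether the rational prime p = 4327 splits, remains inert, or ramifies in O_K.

-262 mod 4 = 2, hence disc K = 4·(-262) = -1048 and O_K = ℤ[√-262].
4327 ∤ -1048, so 4327 is unramified.
Euler's criterion: (-262)^2163 mod 4327 = 1. Thus (-262|4327) = 1.
d is a quadratic residue mod p, hence 4327 splits in O_K.

splits completely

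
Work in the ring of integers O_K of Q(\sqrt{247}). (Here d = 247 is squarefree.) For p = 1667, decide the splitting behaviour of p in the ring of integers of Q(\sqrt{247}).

split

Since 247 ≢ 1 mod 4, the ring of integers is ℤ[√247] with discriminant 4·247 = 988.
Since gcd(1667, 988) = 1 the prime 1667 does not ramify.
Compute (247/1667) via Euler: 247^((1667-1)/2) mod 1667 = 1, so (247/1667) = 1.
(247/1667) = 1, so 1667 splits.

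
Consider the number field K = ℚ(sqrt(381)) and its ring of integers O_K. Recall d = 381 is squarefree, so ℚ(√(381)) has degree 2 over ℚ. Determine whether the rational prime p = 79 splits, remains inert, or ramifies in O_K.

splits completely

381 mod 4 = 1, hence disc K = 381 and O_K = ℤ[(1+√381)/2].
79 ∤ 381, so 79 is unramified.
(381/79) = 65^39 mod 79 = 1, giving Legendre symbol 1.
(381/79) = 1, so 79 splits.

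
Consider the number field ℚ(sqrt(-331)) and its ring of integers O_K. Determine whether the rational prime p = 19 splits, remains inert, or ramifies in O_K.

Since -331 ≡ 1 mod 4, the ring of integers is ℤ[(1+√-331)/2] with discriminant -331.
19 ∤ -331, so 19 is unramified.
Compute (-331/19) via Euler: 11^((19-1)/2) mod 19 = 1, so (-331/19) = 1.
Legendre symbol 1 ⇒ 19 is split.

split — (19) = 𝔭₁𝔭₂ with 𝔭₁ ≠ 𝔭₂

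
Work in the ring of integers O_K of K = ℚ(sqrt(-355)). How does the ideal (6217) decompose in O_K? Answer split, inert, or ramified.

Since -355 ≡ 1 mod 4, the ring of integers is ℤ[(1+√-355)/2] with discriminant -355.
6217 ∤ -355, so 6217 is unramified.
Legendre symbol by Euler's criterion: (-355/6217) ≡ (-355)^3108 ≡ 6216 (mod 6217), i.e. (-355/6217) = -1.
(-355/6217) = -1, so 6217 is inert.

6217 remains inert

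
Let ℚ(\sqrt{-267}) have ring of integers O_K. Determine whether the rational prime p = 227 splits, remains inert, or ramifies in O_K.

Since -267 ≡ 1 mod 4, the ring of integers is ℤ[(1+√-267)/2] with discriminant -267.
227 ∤ -267, so 227 is unramified.
Legendre symbol by Euler's criterion: (-267/227) ≡ (-267)^113 ≡ 226 (mod 227), i.e. (-267/227) = -1.
Legendre symbol -1 ⇒ 227 is inert.

remains prime (inert)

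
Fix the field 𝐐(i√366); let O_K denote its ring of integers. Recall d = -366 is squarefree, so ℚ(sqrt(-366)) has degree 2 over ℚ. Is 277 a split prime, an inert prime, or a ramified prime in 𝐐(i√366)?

277 splits in O_K

Since -366 ≢ 1 mod 4, the ring of integers is ℤ[√-366] with discriminant 4·(-366) = -1464.
Since gcd(277, -1464) = 1 the prime 277 does not ramify.
(-366/277) = 188^138 mod 277 = 1, giving Legendre symbol 1.
Legendre symbol 1 ⇒ 277 is split.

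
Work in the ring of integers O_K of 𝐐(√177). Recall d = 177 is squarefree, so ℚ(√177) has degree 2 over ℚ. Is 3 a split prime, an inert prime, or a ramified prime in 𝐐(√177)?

d = 177 ≡ 1 (mod 4), so O_K = ℤ[(1+√177)/2] and disc(K) = d = 177.
disc(K) = 177 = 3·59, so p = 3 is ramified.

ramified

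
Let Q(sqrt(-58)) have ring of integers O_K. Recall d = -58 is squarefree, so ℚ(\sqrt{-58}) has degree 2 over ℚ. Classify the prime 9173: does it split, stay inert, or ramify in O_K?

d = -58 ≡ 2 (mod 4), so O_K = ℤ[√-58] and disc(K) = 4d = -232.
Since gcd(9173, -232) = 1 the prime 9173 does not ramify.
Euler's criterion: (-58)^4586 mod 9173 = 9172. Thus (-58|9173) = -1.
Legendre symbol -1 ⇒ 9173 is inert.

remains prime (inert)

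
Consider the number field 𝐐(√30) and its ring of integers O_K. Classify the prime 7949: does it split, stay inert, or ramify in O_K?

p splits

d = 30 ≡ 2 (mod 4), so O_K = ℤ[√30] and disc(K) = 4d = 120.
Since gcd(7949, 120) = 1 the prime 7949 does not ramify.
Legendre symbol by Euler's criterion: (30/7949) ≡ 30^3974 ≡ 1 (mod 7949), i.e. (30/7949) = 1.
(30/7949) = 1, so 7949 splits.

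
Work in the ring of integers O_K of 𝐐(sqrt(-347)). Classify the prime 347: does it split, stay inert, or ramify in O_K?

-347 mod 4 = 1, hence disc K = -347 and O_K = ℤ[(1+√-347)/2].
Ramification test: 347 | -347. The prime 347 ramifies in K.

ramifies in O_K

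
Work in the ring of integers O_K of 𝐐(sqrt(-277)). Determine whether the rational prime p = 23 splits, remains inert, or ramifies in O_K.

inert — (23) stays prime in O_K

d = -277 ≡ 3 (mod 4), so O_K = ℤ[√-277] and disc(K) = 4d = -1108.
Since gcd(23, -1108) = 1 the prime 23 does not ramify.
Compute (-277/23) via Euler: 22^((23-1)/2) mod 23 = 22, so (-277/23) = -1.
(-277/23) = -1, so 23 is inert.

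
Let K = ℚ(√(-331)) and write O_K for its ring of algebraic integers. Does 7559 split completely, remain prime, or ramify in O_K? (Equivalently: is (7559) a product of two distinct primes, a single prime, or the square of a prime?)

7559 remains inert

Since -331 ≡ 1 mod 4, the ring of integers is ℤ[(1+√-331)/2] with discriminant -331.
disc(K) = -331 is not divisible by 7559; 7559 is unramified.
Euler's criterion: (-331)^3779 mod 7559 = 7558. Thus (-331|7559) = -1.
Legendre symbol -1 ⇒ 7559 is inert.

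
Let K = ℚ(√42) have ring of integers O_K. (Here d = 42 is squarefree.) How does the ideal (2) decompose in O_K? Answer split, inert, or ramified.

42 mod 4 = 2, hence disc K = 4·42 = 168 and O_K = ℤ[√42].
Ramification test: 2 | 168. The prime 2 ramifies in K.

2 is ramified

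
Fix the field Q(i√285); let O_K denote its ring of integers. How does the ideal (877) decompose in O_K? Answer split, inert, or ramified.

split

-285 mod 4 = 3, hence disc K = 4·(-285) = -1140 and O_K = ℤ[√-285].
disc(K) = -1140 is not divisible by 877; 877 is unramified.
Compute (-285/877) via Euler: 592^((877-1)/2) mod 877 = 1, so (-285/877) = 1.
(-285/877) = 1, so 877 splits.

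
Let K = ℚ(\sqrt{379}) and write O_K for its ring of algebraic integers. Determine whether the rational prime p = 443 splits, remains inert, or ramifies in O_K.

379 mod 4 = 3, hence disc K = 4·379 = 1516 and O_K = ℤ[√379].
Since gcd(443, 1516) = 1 the prime 443 does not ramify.
(379/443) = 379^221 mod 443 = 442, giving Legendre symbol -1.
d is a non-residue mod p, hence 443 remains inert in O_K.

remains prime (inert)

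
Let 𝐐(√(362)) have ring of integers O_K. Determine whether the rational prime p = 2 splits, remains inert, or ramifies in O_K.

Since 362 ≢ 1 mod 4, the ring of integers is ℤ[√362] with discriminant 4·362 = 1448.
disc(K) = 1448 = 2·724, so p = 2 is ramified.

p ramifies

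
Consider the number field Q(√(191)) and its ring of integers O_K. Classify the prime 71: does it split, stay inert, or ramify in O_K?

71 splits in O_K

d = 191 ≡ 3 (mod 4), so O_K = ℤ[√191] and disc(K) = 4d = 764.
Since gcd(71, 764) = 1 the prime 71 does not ramify.
Euler's criterion: 191^35 mod 71 = 1. Thus (191|71) = 1.
Legendre symbol 1 ⇒ 71 is split.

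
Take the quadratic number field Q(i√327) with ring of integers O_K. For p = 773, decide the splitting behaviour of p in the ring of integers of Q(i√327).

split — (773) = 𝔭₁𝔭₂ with 𝔭₁ ≠ 𝔭₂

Since -327 ≡ 1 mod 4, the ring of integers is ℤ[(1+√-327)/2] with discriminant -327.
Since gcd(773, -327) = 1 the prime 773 does not ramify.
Legendre symbol by Euler's criterion: (-327/773) ≡ (-327)^386 ≡ 1 (mod 773), i.e. (-327/773) = 1.
Legendre symbol 1 ⇒ 773 is split.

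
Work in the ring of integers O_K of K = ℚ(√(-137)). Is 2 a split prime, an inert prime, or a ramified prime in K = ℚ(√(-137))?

ramified — (2) = 𝔭²

d = -137 ≡ 3 (mod 4), so O_K = ℤ[√-137] and disc(K) = 4d = -548.
disc(K) = -548 = 2·(-274), so p = 2 is ramified.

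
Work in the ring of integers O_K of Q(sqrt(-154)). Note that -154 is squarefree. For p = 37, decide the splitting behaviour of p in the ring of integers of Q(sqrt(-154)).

d = -154 ≡ 2 (mod 4), so O_K = ℤ[√-154] and disc(K) = 4d = -616.
Since gcd(37, -616) = 1 the prime 37 does not ramify.
(-154/37) = 31^18 mod 37 = 36, giving Legendre symbol -1.
d is a non-residue mod p, hence 37 remains inert in O_K.

37 remains inert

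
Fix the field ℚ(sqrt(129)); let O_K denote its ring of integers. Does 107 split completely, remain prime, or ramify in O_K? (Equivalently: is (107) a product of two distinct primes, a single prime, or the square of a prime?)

Since 129 ≡ 1 mod 4, the ring of integers is ℤ[(1+√129)/2] with discriminant 129.
Since gcd(107, 129) = 1 the prime 107 does not ramify.
(129/107) = 22^53 mod 107 = 106, giving Legendre symbol -1.
(129/107) = -1, so 107 is inert.

inert — (107) stays prime in O_K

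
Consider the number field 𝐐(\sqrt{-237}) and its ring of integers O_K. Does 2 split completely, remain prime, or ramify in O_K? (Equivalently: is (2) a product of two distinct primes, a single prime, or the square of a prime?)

Since -237 ≢ 1 mod 4, the ring of integers is ℤ[√-237] with discriminant 4·(-237) = -948.
disc(K) = -948 = 2·(-474), so p = 2 is ramified.

2 is ramified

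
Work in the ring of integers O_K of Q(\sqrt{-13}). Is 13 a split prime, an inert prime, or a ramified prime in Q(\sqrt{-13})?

-13 mod 4 = 3, hence disc K = 4·(-13) = -52 and O_K = ℤ[√-13].
disc(K) = -52 = 13·(-4), so p = 13 is ramified.

13 is ramified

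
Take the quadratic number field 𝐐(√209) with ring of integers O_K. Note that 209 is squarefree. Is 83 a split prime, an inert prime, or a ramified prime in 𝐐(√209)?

83 remains inert

209 mod 4 = 1, hence disc K = 209 and O_K = ℤ[(1+√209)/2].
disc(K) = 209 is not divisible by 83; 83 is unramified.
Euler's criterion: 209^41 mod 83 = 82. Thus (209|83) = -1.
Legendre symbol -1 ⇒ 83 is inert.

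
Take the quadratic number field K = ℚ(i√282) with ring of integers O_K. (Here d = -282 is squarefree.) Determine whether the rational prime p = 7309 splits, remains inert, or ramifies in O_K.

remains prime (inert)

d = -282 ≡ 2 (mod 4), so O_K = ℤ[√-282] and disc(K) = 4d = -1128.
disc(K) = -1128 is not divisible by 7309; 7309 is unramified.
Legendre symbol by Euler's criterion: (-282/7309) ≡ (-282)^3654 ≡ 7308 (mod 7309), i.e. (-282/7309) = -1.
d is a non-residue mod p, hence 7309 remains inert in O_K.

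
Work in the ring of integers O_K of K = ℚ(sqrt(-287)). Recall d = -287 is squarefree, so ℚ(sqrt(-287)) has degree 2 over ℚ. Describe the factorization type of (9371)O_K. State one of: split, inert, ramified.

d = -287 ≡ 1 (mod 4), so O_K = ℤ[(1+√-287)/2] and disc(K) = d = -287.
9371 ∤ -287, so 9371 is unramified.
Compute (-287/9371) via Euler: 9084^((9371-1)/2) mod 9371 = 9370, so (-287/9371) = -1.
d is a non-residue mod p, hence 9371 remains inert in O_K.

inert — (9371) stays prime in O_K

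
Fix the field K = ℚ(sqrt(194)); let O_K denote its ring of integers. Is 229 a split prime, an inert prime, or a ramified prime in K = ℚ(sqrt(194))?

inert — (229) stays prime in O_K

d = 194 ≡ 2 (mod 4), so O_K = ℤ[√194] and disc(K) = 4d = 776.
disc(K) = 776 is not divisible by 229; 229 is unramified.
(194/229) = 194^114 mod 229 = 228, giving Legendre symbol -1.
(194/229) = -1, so 229 is inert.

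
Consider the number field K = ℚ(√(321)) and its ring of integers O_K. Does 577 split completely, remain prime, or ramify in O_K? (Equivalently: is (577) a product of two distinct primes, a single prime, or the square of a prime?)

splits completely

Since 321 ≡ 1 mod 4, the ring of integers is ℤ[(1+√321)/2] with discriminant 321.
577 ∤ 321, so 577 is unramified.
Legendre symbol by Euler's criterion: (321/577) ≡ 321^288 ≡ 1 (mod 577), i.e. (321/577) = 1.
(321/577) = 1, so 577 splits.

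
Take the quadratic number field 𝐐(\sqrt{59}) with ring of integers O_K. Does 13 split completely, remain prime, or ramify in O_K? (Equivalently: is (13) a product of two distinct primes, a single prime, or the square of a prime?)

13 remains inert

d = 59 ≡ 3 (mod 4), so O_K = ℤ[√59] and disc(K) = 4d = 236.
disc(K) = 236 is not divisible by 13; 13 is unramified.
Euler's criterion: 59^6 mod 13 = 12. Thus (59|13) = -1.
d is a non-residue mod p, hence 13 remains inert in O_K.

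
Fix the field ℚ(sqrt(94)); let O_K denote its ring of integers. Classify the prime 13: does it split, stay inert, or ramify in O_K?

94 mod 4 = 2, hence disc K = 4·94 = 376 and O_K = ℤ[√94].
disc(K) = 376 is not divisible by 13; 13 is unramified.
Compute (94/13) via Euler: 3^((13-1)/2) mod 13 = 1, so (94/13) = 1.
Legendre symbol 1 ⇒ 13 is split.

split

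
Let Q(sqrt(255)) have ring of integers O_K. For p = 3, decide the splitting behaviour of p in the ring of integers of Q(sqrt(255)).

ramifies in O_K

Since 255 ≢ 1 mod 4, the ring of integers is ℤ[√255] with discriminant 4·255 = 1020.
3 divides disc(K) = 1020, so 3 ramifies.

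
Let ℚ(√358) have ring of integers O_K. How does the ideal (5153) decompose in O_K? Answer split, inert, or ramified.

Since 358 ≢ 1 mod 4, the ring of integers is ℤ[√358] with discriminant 4·358 = 1432.
5153 ∤ 1432, so 5153 is unramified.
Euler's criterion: 358^2576 mod 5153 = 1. Thus (358|5153) = 1.
(358/5153) = 1, so 5153 splits.

p splits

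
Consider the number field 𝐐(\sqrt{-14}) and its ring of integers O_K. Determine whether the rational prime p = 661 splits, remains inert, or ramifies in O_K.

-14 mod 4 = 2, hence disc K = 4·(-14) = -56 and O_K = ℤ[√-14].
Since gcd(661, -56) = 1 the prime 661 does not ramify.
Legendre symbol by Euler's criterion: (-14/661) ≡ (-14)^330 ≡ 1 (mod 661), i.e. (-14/661) = 1.
(-14/661) = 1, so 661 splits.

661 splits in O_K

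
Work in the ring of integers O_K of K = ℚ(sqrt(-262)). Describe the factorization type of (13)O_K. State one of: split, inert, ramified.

d = -262 ≡ 2 (mod 4), so O_K = ℤ[√-262] and disc(K) = 4d = -1048.
Since gcd(13, -1048) = 1 the prime 13 does not ramify.
Compute (-262/13) via Euler: 11^((13-1)/2) mod 13 = 12, so (-262/13) = -1.
Legendre symbol -1 ⇒ 13 is inert.

inert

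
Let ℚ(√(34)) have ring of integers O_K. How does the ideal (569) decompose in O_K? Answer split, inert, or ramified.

split

d = 34 ≡ 2 (mod 4), so O_K = ℤ[√34] and disc(K) = 4d = 136.
569 ∤ 136, so 569 is unramified.
(34/569) = 34^284 mod 569 = 1, giving Legendre symbol 1.
(34/569) = 1, so 569 splits.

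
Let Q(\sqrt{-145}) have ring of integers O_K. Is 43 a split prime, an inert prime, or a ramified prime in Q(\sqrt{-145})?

-145 mod 4 = 3, hence disc K = 4·(-145) = -580 and O_K = ℤ[√-145].
43 ∤ -580, so 43 is unramified.
Compute (-145/43) via Euler: 27^((43-1)/2) mod 43 = 42, so (-145/43) = -1.
d is a non-residue mod p, hence 43 remains inert in O_K.

43 remains inert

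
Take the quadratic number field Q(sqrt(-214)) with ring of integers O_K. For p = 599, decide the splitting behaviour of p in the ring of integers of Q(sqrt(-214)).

d = -214 ≡ 2 (mod 4), so O_K = ℤ[√-214] and disc(K) = 4d = -856.
disc(K) = -856 is not divisible by 599; 599 is unramified.
(-214/599) = 385^299 mod 599 = 1, giving Legendre symbol 1.
Legendre symbol 1 ⇒ 599 is split.

split — (599) = 𝔭₁𝔭₂ with 𝔭₁ ≠ 𝔭₂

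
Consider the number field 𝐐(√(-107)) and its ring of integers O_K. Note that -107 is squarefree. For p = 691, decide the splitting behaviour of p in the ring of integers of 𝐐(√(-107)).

d = -107 ≡ 1 (mod 4), so O_K = ℤ[(1+√-107)/2] and disc(K) = d = -107.
Since gcd(691, -107) = 1 the prime 691 does not ramify.
Compute (-107/691) via Euler: 584^((691-1)/2) mod 691 = 1, so (-107/691) = 1.
Legendre symbol 1 ⇒ 691 is split.

split — (691) = 𝔭₁𝔭₂ with 𝔭₁ ≠ 𝔭₂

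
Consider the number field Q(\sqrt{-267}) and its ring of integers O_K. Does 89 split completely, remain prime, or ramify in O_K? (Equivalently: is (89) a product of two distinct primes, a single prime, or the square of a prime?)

ramifies in O_K

Since -267 ≡ 1 mod 4, the ring of integers is ℤ[(1+√-267)/2] with discriminant -267.
disc(K) = -267 = 89·(-3), so p = 89 is ramified.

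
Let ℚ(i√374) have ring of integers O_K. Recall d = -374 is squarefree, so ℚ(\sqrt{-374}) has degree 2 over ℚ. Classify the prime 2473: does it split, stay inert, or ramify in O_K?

d = -374 ≡ 2 (mod 4), so O_K = ℤ[√-374] and disc(K) = 4d = -1496.
Since gcd(2473, -1496) = 1 the prime 2473 does not ramify.
Euler's criterion: (-374)^1236 mod 2473 = 1. Thus (-374|2473) = 1.
d is a quadratic residue mod p, hence 2473 splits in O_K.

split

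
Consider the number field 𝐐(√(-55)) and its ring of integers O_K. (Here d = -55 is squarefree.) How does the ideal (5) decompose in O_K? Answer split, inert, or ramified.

5 is ramified

d = -55 ≡ 1 (mod 4), so O_K = ℤ[(1+√-55)/2] and disc(K) = d = -55.
5 divides disc(K) = -55, so 5 ramifies.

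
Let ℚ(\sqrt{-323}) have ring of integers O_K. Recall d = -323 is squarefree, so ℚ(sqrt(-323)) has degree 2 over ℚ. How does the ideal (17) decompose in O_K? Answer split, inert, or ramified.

ramified — (17) = 𝔭²

d = -323 ≡ 1 (mod 4), so O_K = ℤ[(1+√-323)/2] and disc(K) = d = -323.
Ramification test: 17 | -323. The prime 17 ramifies in K.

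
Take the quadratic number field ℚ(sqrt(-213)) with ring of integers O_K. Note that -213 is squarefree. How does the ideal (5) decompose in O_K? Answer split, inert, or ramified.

d = -213 ≡ 3 (mod 4), so O_K = ℤ[√-213] and disc(K) = 4d = -852.
disc(K) = -852 is not divisible by 5; 5 is unramified.
(-213/5) = 2^2 mod 5 = 4, giving Legendre symbol -1.
Legendre symbol -1 ⇒ 5 is inert.

p is inert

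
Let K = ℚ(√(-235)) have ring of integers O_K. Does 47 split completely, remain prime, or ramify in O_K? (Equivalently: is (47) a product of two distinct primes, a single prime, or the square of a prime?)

-235 mod 4 = 1, hence disc K = -235 and O_K = ℤ[(1+√-235)/2].
disc(K) = -235 = 47·(-5), so p = 47 is ramified.

47 is ramified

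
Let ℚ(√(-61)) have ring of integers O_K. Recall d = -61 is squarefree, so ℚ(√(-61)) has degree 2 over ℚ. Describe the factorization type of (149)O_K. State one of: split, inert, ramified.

split — (149) = 𝔭₁𝔭₂ with 𝔭₁ ≠ 𝔭₂

d = -61 ≡ 3 (mod 4), so O_K = ℤ[√-61] and disc(K) = 4d = -244.
disc(K) = -244 is not divisible by 149; 149 is unramified.
Compute (-61/149) via Euler: 88^((149-1)/2) mod 149 = 1, so (-61/149) = 1.
(-61/149) = 1, so 149 splits.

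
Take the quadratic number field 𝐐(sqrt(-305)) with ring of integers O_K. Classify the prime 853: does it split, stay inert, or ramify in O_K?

853 remains inert

d = -305 ≡ 3 (mod 4), so O_K = ℤ[√-305] and disc(K) = 4d = -1220.
Since gcd(853, -1220) = 1 the prime 853 does not ramify.
Euler's criterion: (-305)^426 mod 853 = 852. Thus (-305|853) = -1.
Legendre symbol -1 ⇒ 853 is inert.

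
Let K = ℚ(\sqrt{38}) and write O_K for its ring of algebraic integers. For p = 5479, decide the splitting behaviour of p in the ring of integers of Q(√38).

Since 38 ≢ 1 mod 4, the ring of integers is ℤ[√38] with discriminant 4·38 = 152.
Since gcd(5479, 152) = 1 the prime 5479 does not ramify.
(38/5479) = 38^2739 mod 5479 = 5478, giving Legendre symbol -1.
(38/5479) = -1, so 5479 is inert.

p is inert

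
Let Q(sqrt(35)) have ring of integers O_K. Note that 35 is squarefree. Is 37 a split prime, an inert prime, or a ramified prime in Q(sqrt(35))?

remains prime (inert)

d = 35 ≡ 3 (mod 4), so O_K = ℤ[√35] and disc(K) = 4d = 140.
Since gcd(37, 140) = 1 the prime 37 does not ramify.
Compute (35/37) via Euler: 35^((37-1)/2) mod 37 = 36, so (35/37) = -1.
(35/37) = -1, so 37 is inert.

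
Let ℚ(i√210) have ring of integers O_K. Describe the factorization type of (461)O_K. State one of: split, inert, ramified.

d = -210 ≡ 2 (mod 4), so O_K = ℤ[√-210] and disc(K) = 4d = -840.
disc(K) = -840 is not divisible by 461; 461 is unramified.
Legendre symbol by Euler's criterion: (-210/461) ≡ (-210)^230 ≡ 460 (mod 461), i.e. (-210/461) = -1.
Legendre symbol -1 ⇒ 461 is inert.

p is inert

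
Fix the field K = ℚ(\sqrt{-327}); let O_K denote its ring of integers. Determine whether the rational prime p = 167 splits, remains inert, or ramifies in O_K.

split — (167) = 𝔭₁𝔭₂ with 𝔭₁ ≠ 𝔭₂

d = -327 ≡ 1 (mod 4), so O_K = ℤ[(1+√-327)/2] and disc(K) = d = -327.
167 ∤ -327, so 167 is unramified.
(-327/167) = 7^83 mod 167 = 1, giving Legendre symbol 1.
(-327/167) = 1, so 167 splits.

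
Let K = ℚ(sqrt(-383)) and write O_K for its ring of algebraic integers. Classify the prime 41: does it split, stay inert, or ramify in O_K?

-383 mod 4 = 1, hence disc K = -383 and O_K = ℤ[(1+√-383)/2].
Since gcd(41, -383) = 1 the prime 41 does not ramify.
Compute (-383/41) via Euler: 27^((41-1)/2) mod 41 = 40, so (-383/41) = -1.
(-383/41) = -1, so 41 is inert.

inert — (41) stays prime in O_K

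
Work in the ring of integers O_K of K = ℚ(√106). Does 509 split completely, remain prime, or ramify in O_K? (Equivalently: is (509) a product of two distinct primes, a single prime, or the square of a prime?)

106 mod 4 = 2, hence disc K = 4·106 = 424 and O_K = ℤ[√106].
disc(K) = 424 is not divisible by 509; 509 is unramified.
(106/509) = 106^254 mod 509 = 1, giving Legendre symbol 1.
d is a quadratic residue mod p, hence 509 splits in O_K.

split — (509) = 𝔭₁𝔭₂ with 𝔭₁ ≠ 𝔭₂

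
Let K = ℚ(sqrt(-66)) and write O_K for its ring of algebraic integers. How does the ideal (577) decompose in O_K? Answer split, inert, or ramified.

split

Since -66 ≢ 1 mod 4, the ring of integers is ℤ[√-66] with discriminant 4·(-66) = -264.
Since gcd(577, -264) = 1 the prime 577 does not ramify.
Legendre symbol by Euler's criterion: (-66/577) ≡ (-66)^288 ≡ 1 (mod 577), i.e. (-66/577) = 1.
Legendre symbol 1 ⇒ 577 is split.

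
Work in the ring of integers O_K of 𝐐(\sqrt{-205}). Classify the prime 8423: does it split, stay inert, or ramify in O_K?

split

Since -205 ≢ 1 mod 4, the ring of integers is ℤ[√-205] with discriminant 4·(-205) = -820.
disc(K) = -820 is not divisible by 8423; 8423 is unramified.
Compute (-205/8423) via Euler: 8218^((8423-1)/2) mod 8423 = 1, so (-205/8423) = 1.
d is a quadratic residue mod p, hence 8423 splits in O_K.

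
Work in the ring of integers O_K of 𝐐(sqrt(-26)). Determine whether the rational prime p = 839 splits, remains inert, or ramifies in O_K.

Since -26 ≢ 1 mod 4, the ring of integers is ℤ[√-26] with discriminant 4·(-26) = -104.
839 ∤ -104, so 839 is unramified.
Euler's criterion: (-26)^419 mod 839 = 1. Thus (-26|839) = 1.
Legendre symbol 1 ⇒ 839 is split.

split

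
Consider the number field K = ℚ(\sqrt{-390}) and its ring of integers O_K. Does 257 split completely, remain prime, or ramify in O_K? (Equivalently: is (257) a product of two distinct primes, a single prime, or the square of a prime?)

d = -390 ≡ 2 (mod 4), so O_K = ℤ[√-390] and disc(K) = 4d = -1560.
Since gcd(257, -1560) = 1 the prime 257 does not ramify.
Legendre symbol by Euler's criterion: (-390/257) ≡ (-390)^128 ≡ 1 (mod 257), i.e. (-390/257) = 1.
d is a quadratic residue mod p, hence 257 splits in O_K.

splits completely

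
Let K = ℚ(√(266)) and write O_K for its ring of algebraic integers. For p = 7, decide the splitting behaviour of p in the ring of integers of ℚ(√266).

7 is ramified

Since 266 ≢ 1 mod 4, the ring of integers is ℤ[√266] with discriminant 4·266 = 1064.
Ramification test: 7 | 1064. The prime 7 ramifies in K.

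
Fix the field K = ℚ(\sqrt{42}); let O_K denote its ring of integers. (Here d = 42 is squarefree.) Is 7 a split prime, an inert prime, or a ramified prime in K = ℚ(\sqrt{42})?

ramified — (7) = 𝔭²

42 mod 4 = 2, hence disc K = 4·42 = 168 and O_K = ℤ[√42].
disc(K) = 168 = 7·24, so p = 7 is ramified.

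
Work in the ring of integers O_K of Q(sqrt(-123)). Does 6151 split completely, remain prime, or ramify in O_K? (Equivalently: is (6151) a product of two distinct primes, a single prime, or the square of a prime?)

p splits

-123 mod 4 = 1, hence disc K = -123 and O_K = ℤ[(1+√-123)/2].
disc(K) = -123 is not divisible by 6151; 6151 is unramified.
Compute (-123/6151) via Euler: 6028^((6151-1)/2) mod 6151 = 1, so (-123/6151) = 1.
Legendre symbol 1 ⇒ 6151 is split.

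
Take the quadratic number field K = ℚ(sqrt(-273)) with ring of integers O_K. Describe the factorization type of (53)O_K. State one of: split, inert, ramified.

d = -273 ≡ 3 (mod 4), so O_K = ℤ[√-273] and disc(K) = 4d = -1092.
53 ∤ -1092, so 53 is unramified.
Legendre symbol by Euler's criterion: (-273/53) ≡ (-273)^26 ≡ 52 (mod 53), i.e. (-273/53) = -1.
d is a non-residue mod p, hence 53 remains inert in O_K.

remains prime (inert)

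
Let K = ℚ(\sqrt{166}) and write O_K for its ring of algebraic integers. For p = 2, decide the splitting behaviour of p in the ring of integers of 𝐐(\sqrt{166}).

ramifies in O_K

Since 166 ≢ 1 mod 4, the ring of integers is ℤ[√166] with discriminant 4·166 = 664.
2 divides disc(K) = 664, so 2 ramifies.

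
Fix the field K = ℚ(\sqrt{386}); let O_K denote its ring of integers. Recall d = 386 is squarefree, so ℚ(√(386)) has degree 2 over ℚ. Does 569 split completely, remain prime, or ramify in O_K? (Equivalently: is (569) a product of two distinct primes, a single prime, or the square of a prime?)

Since 386 ≢ 1 mod 4, the ring of integers is ℤ[√386] with discriminant 4·386 = 1544.
Since gcd(569, 1544) = 1 the prime 569 does not ramify.
Euler's criterion: 386^284 mod 569 = 568. Thus (386|569) = -1.
Legendre symbol -1 ⇒ 569 is inert.

inert — (569) stays prime in O_K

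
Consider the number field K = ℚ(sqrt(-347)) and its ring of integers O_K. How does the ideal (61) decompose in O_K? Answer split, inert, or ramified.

split

d = -347 ≡ 1 (mod 4), so O_K = ℤ[(1+√-347)/2] and disc(K) = d = -347.
Since gcd(61, -347) = 1 the prime 61 does not ramify.
Euler's criterion: (-347)^30 mod 61 = 1. Thus (-347|61) = 1.
Legendre symbol 1 ⇒ 61 is split.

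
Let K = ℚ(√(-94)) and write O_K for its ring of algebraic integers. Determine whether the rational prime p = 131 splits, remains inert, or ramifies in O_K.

Since -94 ≢ 1 mod 4, the ring of integers is ℤ[√-94] with discriminant 4·(-94) = -376.
disc(K) = -376 is not divisible by 131; 131 is unramified.
Compute (-94/131) via Euler: 37^((131-1)/2) mod 131 = 130, so (-94/131) = -1.
(-94/131) = -1, so 131 is inert.

inert — (131) stays prime in O_K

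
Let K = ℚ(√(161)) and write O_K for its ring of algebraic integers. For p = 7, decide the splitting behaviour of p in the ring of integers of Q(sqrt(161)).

Since 161 ≡ 1 mod 4, the ring of integers is ℤ[(1+√161)/2] with discriminant 161.
7 divides disc(K) = 161, so 7 ramifies.

7 is ramified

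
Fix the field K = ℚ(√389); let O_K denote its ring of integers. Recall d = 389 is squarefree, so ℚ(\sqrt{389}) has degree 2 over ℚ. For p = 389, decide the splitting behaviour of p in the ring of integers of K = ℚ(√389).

ramified — (389) = 𝔭²

Since 389 ≡ 1 mod 4, the ring of integers is ℤ[(1+√389)/2] with discriminant 389.
Ramification test: 389 | 389. The prime 389 ramifies in K.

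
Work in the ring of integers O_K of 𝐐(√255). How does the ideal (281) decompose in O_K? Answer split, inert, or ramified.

remains prime (inert)

255 mod 4 = 3, hence disc K = 4·255 = 1020 and O_K = ℤ[√255].
281 ∤ 1020, so 281 is unramified.
Legendre symbol by Euler's criterion: (255/281) ≡ 255^140 ≡ 280 (mod 281), i.e. (255/281) = -1.
d is a non-residue mod p, hence 281 remains inert in O_K.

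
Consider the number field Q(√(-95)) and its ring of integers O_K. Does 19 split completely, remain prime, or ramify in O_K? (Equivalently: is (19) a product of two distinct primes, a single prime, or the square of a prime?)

p ramifies

d = -95 ≡ 1 (mod 4), so O_K = ℤ[(1+√-95)/2] and disc(K) = d = -95.
Ramification test: 19 | -95. The prime 19 ramifies in K.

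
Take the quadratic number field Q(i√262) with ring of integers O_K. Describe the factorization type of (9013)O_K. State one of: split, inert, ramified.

p is inert

-262 mod 4 = 2, hence disc K = 4·(-262) = -1048 and O_K = ℤ[√-262].
9013 ∤ -1048, so 9013 is unramified.
Compute (-262/9013) via Euler: 8751^((9013-1)/2) mod 9013 = 9012, so (-262/9013) = -1.
(-262/9013) = -1, so 9013 is inert.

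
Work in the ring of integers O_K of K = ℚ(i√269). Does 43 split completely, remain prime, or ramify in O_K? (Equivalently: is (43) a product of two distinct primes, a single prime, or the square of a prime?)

-269 mod 4 = 3, hence disc K = 4·(-269) = -1076 and O_K = ℤ[√-269].
43 ∤ -1076, so 43 is unramified.
Legendre symbol by Euler's criterion: (-269/43) ≡ (-269)^21 ≡ 42 (mod 43), i.e. (-269/43) = -1.
Legendre symbol -1 ⇒ 43 is inert.

inert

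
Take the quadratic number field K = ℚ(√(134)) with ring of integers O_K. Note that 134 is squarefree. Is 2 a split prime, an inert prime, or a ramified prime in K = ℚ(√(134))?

2 is ramified

d = 134 ≡ 2 (mod 4), so O_K = ℤ[√134] and disc(K) = 4d = 536.
2 divides disc(K) = 536, so 2 ramifies.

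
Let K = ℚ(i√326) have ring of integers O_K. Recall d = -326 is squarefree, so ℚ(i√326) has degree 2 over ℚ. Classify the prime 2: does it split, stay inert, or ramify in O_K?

2 is ramified

Since -326 ≢ 1 mod 4, the ring of integers is ℤ[√-326] with discriminant 4·(-326) = -1304.
Ramification test: 2 | -1304. The prime 2 ramifies in K.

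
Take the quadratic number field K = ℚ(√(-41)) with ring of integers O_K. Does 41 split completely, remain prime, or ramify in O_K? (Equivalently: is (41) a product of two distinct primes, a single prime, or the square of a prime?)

ramified

Since -41 ≢ 1 mod 4, the ring of integers is ℤ[√-41] with discriminant 4·(-41) = -164.
41 divides disc(K) = -164, so 41 ramifies.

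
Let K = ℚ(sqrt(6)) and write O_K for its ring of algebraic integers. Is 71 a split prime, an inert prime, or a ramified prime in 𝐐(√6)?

split — (71) = 𝔭₁𝔭₂ with 𝔭₁ ≠ 𝔭₂

6 mod 4 = 2, hence disc K = 4·6 = 24 and O_K = ℤ[√6].
71 ∤ 24, so 71 is unramified.
(6/71) = 6^35 mod 71 = 1, giving Legendre symbol 1.
Legendre symbol 1 ⇒ 71 is split.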